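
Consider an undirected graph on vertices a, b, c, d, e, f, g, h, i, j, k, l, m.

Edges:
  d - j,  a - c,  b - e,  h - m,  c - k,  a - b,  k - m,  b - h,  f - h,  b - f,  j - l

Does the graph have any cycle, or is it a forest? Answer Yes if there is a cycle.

Yes

DFS, tracking each vertex's parent; an edge to a visited non-parent vertex closes a cycle.
Start from k:
visit k (parent –)
  visit m (parent k)
    m–k: parent, skip
    visit h (parent m)
      visit b (parent h)
        visit a (parent b)
          visit c (parent a)
            c–a: parent, skip
            c–k: k visited and ≠ parent → cycle
Cycle: k – m – h – b – a – c – k.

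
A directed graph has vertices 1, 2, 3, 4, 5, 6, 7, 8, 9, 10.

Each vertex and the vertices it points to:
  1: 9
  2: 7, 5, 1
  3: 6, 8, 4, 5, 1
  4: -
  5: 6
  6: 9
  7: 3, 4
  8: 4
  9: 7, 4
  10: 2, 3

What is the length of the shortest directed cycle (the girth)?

4

For each vertex v, BFS finds the shortest path from v back to v.
The shortest such closed walk is 3 → 1 → 9 → 7 → 3, length 4.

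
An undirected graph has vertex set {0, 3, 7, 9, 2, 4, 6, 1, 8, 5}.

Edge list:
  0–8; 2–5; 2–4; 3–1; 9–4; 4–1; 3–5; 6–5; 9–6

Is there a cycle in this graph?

Yes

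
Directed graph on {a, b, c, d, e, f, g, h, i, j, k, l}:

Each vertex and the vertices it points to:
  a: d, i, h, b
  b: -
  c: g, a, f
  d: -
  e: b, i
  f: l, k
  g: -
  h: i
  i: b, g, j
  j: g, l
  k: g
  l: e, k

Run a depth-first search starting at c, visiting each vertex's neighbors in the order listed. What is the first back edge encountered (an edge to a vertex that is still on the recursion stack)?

DFS from c (visiting each vertex's neighbors in the order listed); mark gray on enter, black on exit:
c gray
  g gray
  g black
  a gray
    d gray
    d black
    i gray
      b gray
      b black
      i→g: g black — skip
      j gray
        j→g: g black — skip
        l gray
          e gray
            e→b: b black — skip
            e→i: i is gray → back edge
First back edge: e → i.

e->i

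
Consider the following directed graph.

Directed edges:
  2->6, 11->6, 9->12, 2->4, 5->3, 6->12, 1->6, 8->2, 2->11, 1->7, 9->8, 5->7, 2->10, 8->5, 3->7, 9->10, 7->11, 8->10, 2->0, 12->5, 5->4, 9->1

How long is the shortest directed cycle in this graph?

5

For each vertex v, BFS finds the shortest path from v back to v.
The shortest such closed walk is 12 → 5 → 7 → 11 → 6 → 12, length 5.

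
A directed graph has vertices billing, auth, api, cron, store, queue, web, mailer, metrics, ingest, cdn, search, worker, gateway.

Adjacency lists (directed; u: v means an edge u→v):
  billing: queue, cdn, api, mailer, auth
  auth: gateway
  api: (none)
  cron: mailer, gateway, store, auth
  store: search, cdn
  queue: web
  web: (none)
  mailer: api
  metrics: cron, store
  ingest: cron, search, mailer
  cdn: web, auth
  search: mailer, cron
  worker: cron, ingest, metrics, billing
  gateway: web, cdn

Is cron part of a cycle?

Yes

cron is on a cycle iff cron can reach itself via ≥1 edge.
cron → store → search → cron — yes.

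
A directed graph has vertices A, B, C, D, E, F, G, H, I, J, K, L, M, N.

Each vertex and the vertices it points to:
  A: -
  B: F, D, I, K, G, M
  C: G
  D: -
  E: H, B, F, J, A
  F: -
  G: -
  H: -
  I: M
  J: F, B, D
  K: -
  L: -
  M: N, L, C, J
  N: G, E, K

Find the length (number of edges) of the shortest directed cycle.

3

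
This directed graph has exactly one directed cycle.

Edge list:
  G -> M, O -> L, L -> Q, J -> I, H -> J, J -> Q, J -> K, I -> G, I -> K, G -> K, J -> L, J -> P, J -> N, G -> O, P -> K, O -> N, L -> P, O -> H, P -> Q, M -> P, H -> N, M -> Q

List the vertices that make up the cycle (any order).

G, H, I, J, O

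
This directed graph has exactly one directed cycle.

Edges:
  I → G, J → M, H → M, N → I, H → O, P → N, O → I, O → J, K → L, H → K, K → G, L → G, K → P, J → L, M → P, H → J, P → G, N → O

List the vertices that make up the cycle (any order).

J, M, N, O, P

DFS with gray/black marking from O:
O gray
  J gray
    L gray
      G gray
      G black
    L black
    M gray
      P gray
        P→G: G black — skip
        N gray
          I gray
            I→G: G black — skip
          I black
          N→O: O is gray → back edge
Back edge closes the cycle O → J → M → P → N → O; its vertices are {J, M, N, O, P}.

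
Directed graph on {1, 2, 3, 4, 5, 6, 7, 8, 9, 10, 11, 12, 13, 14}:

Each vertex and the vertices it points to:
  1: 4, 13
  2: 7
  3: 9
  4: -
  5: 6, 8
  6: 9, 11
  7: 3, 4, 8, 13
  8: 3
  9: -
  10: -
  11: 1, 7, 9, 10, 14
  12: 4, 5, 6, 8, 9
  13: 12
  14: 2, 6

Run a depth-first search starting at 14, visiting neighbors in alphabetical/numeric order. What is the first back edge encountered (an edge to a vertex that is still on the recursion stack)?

1→13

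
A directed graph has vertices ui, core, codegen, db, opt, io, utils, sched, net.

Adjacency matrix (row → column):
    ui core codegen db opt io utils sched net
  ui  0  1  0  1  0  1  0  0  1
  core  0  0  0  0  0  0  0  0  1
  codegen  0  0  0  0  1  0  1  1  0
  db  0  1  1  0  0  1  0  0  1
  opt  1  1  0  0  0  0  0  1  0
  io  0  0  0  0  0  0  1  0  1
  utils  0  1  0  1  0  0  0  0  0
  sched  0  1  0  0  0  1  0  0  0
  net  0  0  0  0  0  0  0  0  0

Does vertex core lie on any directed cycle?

core lies on a cycle iff there is a path from core back to itself.
Exploring from core, it never reaches itself; equivalently, its strongly connected component is a singleton.

No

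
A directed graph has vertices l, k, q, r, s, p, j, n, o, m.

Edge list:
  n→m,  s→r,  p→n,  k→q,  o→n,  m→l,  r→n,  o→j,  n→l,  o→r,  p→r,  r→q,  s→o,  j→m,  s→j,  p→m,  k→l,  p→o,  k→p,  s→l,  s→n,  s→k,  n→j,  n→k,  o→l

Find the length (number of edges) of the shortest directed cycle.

For each vertex v, BFS finds the shortest path from v back to v.
The shortest such closed walk is k → p → n → k, length 3.

3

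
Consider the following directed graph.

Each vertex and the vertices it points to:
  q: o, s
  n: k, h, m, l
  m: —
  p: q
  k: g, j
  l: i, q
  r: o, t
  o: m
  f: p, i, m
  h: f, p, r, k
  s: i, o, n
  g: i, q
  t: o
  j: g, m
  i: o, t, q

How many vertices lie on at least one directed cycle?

11

A vertex is on a directed cycle iff it belongs to a strongly connected component of size ≥ 2 (or has a self-loop).
The vertices on cycles are {f, g, h, i, j, k, l, n, p, q, s} — 11 in total.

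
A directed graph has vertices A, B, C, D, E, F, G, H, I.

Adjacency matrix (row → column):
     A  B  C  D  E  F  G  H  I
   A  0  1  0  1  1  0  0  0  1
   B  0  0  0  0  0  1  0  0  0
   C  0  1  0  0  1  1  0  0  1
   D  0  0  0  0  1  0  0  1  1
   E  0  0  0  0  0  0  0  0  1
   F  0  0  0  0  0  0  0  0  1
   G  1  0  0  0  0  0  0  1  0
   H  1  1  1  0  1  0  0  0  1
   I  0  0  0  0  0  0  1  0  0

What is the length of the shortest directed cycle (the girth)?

3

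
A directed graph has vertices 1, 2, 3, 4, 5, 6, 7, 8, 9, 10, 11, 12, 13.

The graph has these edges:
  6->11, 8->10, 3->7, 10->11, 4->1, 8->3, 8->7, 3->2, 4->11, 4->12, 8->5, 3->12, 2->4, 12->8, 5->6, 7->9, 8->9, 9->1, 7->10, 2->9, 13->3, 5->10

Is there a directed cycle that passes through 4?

Yes

4 is on a cycle iff 4 can reach itself via ≥1 edge.
4 → 12 → 8 → 3 → 2 → 4 — yes.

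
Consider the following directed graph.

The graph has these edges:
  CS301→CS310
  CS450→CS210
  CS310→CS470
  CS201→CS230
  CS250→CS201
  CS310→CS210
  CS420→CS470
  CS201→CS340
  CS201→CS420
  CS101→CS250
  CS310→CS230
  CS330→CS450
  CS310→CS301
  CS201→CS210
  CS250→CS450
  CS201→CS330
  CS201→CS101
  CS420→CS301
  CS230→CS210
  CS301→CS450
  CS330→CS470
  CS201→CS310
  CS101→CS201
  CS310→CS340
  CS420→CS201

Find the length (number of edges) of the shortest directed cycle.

For each vertex v, BFS finds the shortest path from v back to v.
The shortest such closed walk is CS201 → CS101 → CS201, length 2.

2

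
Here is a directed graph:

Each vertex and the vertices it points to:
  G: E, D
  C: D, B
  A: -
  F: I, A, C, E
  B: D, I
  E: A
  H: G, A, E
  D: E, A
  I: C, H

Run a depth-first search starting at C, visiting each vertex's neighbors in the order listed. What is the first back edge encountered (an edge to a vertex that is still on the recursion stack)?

I->C

DFS from C (visiting each vertex's neighbors in the order listed); mark gray on enter, black on exit:
C gray
  D gray
    E gray
      A gray
      A black
    E black
    D→A: A black — skip
  D black
  B gray
    B→D: D black — skip
    I gray
      I→C: C is gray → back edge
First back edge: I → C.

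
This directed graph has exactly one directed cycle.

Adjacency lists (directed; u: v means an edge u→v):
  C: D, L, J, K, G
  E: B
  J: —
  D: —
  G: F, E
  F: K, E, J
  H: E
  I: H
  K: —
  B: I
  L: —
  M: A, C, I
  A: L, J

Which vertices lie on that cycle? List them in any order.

B, E, H, I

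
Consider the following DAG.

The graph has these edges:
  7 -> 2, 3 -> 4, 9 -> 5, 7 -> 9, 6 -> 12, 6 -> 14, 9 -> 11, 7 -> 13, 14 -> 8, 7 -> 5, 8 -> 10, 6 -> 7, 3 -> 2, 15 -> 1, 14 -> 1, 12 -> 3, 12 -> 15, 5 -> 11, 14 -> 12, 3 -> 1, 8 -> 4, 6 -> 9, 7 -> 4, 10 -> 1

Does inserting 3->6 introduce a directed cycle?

Yes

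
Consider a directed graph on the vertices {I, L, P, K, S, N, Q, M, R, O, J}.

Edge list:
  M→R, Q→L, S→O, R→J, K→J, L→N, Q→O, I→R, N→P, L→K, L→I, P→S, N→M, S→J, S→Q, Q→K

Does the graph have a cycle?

Yes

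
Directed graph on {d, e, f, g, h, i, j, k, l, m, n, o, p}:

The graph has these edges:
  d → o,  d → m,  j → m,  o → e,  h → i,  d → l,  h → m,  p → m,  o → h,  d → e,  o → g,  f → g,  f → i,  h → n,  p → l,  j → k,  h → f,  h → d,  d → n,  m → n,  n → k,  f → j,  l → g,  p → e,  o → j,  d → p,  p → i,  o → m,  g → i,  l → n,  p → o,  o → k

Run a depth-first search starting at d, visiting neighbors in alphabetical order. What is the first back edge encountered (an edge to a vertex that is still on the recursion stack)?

DFS from d (visiting neighbors in alphabetical order); mark gray on enter, black on exit:
d gray
  e gray
  e black
  l gray
    g gray
      i gray
      i black
    g black
    n gray
      k gray
      k black
    n black
  l black
  m gray
    m→n: n black — skip
  m black
  d→n: n black — skip
  o gray
    o→e: e black — skip
    o→g: g black — skip
    h gray
      h→d: d is gray → back edge
First back edge: h → d.

h→d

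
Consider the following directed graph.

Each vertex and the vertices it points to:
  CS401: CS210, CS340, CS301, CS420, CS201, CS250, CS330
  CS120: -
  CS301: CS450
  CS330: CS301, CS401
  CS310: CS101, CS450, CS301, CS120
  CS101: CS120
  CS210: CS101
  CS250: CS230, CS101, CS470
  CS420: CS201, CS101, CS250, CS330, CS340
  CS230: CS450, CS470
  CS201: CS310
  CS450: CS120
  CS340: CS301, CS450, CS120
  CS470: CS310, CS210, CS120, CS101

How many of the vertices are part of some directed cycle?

A vertex is on a directed cycle iff it belongs to a strongly connected component of size ≥ 2 (or has a self-loop).
The vertices on cycles are {CS330, CS401, CS420} — 3 in total.

3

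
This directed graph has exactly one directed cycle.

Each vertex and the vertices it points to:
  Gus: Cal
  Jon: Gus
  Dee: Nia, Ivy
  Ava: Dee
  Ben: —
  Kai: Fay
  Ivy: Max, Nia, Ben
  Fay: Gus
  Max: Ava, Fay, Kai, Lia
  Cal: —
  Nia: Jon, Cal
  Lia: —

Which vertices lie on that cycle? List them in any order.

DFS with gray/black marking from Ivy:
Ivy gray
  Max gray
    Ava gray
      Dee gray
        Nia gray
          Jon gray
            Gus gray
              Cal gray
              Cal black
            Gus black
          Jon black
          Nia→Cal: Cal black — skip
        Nia black
        Dee→Ivy: Ivy is gray → back edge
Back edge closes the cycle Ivy → Max → Ava → Dee → Ivy; its vertices are {Ava, Dee, Ivy, Max}.

Ava, Dee, Ivy, Max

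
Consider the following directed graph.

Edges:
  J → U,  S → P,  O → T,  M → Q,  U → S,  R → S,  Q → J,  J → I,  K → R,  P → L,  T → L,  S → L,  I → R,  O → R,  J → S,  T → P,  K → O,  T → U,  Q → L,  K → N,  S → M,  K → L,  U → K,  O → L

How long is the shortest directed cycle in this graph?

For each vertex v, BFS finds the shortest path from v back to v.
The shortest such closed walk is J → S → M → Q → J, length 4.

4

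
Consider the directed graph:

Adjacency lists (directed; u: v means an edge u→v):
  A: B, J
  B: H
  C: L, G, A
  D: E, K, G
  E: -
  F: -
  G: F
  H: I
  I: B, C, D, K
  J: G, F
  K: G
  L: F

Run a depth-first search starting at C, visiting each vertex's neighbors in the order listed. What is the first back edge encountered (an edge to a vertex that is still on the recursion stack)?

I→B

DFS from C (visiting each vertex's neighbors in the order listed); mark gray on enter, black on exit:
C gray
  L gray
    F gray
    F black
  L black
  G gray
    G→F: F black — skip
  G black
  A gray
    B gray
      H gray
        I gray
          I→B: B is gray → back edge
First back edge: I → B.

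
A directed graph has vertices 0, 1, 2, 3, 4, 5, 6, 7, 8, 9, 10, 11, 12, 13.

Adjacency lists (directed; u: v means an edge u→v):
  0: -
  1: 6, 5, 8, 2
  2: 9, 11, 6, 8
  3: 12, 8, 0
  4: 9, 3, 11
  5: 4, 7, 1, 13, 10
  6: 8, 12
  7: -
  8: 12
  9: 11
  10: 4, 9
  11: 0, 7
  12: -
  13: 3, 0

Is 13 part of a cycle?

13 lies on a cycle iff there is a path from 13 back to itself.
Exploring from 13, it never reaches itself; equivalently, its strongly connected component is a singleton.

No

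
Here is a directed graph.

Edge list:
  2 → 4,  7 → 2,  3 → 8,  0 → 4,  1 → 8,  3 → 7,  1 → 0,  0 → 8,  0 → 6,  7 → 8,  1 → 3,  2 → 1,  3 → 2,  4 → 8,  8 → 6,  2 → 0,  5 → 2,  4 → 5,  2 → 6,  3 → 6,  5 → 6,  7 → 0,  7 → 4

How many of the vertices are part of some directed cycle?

7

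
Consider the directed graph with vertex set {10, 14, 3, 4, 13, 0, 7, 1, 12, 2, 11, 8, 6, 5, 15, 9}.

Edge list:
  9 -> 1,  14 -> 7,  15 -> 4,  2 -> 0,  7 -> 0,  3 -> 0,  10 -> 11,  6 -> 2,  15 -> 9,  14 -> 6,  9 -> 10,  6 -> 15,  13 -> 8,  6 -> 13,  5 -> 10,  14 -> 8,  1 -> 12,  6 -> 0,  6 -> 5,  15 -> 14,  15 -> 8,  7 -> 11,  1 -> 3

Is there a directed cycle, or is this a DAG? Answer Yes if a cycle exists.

DFS with white/gray/black marking, starting from 6:
6 gray
  13 gray
    8 gray
    8 black
  13 black
  5 gray
    10 gray
      11 gray
      11 black
    10 black
  5 black
  2 gray
    0 gray
    0 black
  2 black
  6→0: 0 black — skip
  15 gray
    15→8: 8 black — skip
    14 gray
      14→6: 6 is gray → back edge
Back edge found, so a cycle exists: 6 → 15 → 14 → 6.

Yes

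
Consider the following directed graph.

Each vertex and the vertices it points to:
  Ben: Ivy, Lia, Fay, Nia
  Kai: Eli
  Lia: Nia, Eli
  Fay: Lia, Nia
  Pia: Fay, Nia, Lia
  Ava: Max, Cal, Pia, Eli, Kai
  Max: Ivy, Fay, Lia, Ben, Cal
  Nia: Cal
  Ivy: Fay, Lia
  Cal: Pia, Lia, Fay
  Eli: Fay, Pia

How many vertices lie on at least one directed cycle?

6

A vertex is on a directed cycle iff it belongs to a strongly connected component of size ≥ 2 (or has a self-loop).
The vertices on cycles are {Cal, Eli, Fay, Lia, Nia, Pia} — 6 in total.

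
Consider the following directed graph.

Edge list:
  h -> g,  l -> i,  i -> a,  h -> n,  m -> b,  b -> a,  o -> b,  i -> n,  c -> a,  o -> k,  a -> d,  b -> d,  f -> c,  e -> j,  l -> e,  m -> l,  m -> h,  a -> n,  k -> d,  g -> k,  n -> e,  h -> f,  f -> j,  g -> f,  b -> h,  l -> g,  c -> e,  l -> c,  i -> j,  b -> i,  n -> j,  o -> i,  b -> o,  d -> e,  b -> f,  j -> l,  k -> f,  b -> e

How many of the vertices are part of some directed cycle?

13

A vertex is on a directed cycle iff it belongs to a strongly connected component of size ≥ 2 (or has a self-loop).
The vertices on cycles are {a, b, c, d, e, f, g, i, j, k, l, n, o} — 13 in total.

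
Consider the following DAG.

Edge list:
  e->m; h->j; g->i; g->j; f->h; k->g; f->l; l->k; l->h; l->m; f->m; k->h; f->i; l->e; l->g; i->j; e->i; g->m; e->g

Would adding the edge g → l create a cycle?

Adding g→l creates a cycle iff l can already reach g.
Path from l: l → g.
So l → … → g → l is a cycle.

Yes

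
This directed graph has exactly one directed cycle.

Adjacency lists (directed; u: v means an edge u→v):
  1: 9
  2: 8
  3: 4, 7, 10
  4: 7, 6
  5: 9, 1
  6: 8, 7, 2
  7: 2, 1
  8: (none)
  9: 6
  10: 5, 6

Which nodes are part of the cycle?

1, 6, 7, 9

DFS with gray/black marking from 6:
6 gray
  8 gray
  8 black
  7 gray
    2 gray
      2→8: 8 black — skip
    2 black
    1 gray
      9 gray
        9→6: 6 is gray → back edge
Back edge closes the cycle 6 → 7 → 1 → 9 → 6; its vertices are {1, 6, 7, 9}.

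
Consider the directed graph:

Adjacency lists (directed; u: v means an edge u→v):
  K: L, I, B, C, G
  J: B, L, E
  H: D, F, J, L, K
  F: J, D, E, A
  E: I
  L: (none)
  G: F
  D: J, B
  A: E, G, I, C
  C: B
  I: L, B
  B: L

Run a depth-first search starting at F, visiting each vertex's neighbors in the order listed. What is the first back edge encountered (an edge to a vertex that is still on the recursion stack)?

DFS from F (visiting each vertex's neighbors in the order listed); mark gray on enter, black on exit:
F gray
  J gray
    B gray
      L gray
      L black
    B black
    J→L: L black — skip
    E gray
      I gray
        I→L: L black — skip
        I→B: B black — skip
      I black
    E black
  J black
  D gray
    D→J: J black — skip
    D→B: B black — skip
  D black
  F→E: E black — skip
  A gray
    A→E: E black — skip
    G gray
      G→F: F is gray → back edge
First back edge: G → F.

G→F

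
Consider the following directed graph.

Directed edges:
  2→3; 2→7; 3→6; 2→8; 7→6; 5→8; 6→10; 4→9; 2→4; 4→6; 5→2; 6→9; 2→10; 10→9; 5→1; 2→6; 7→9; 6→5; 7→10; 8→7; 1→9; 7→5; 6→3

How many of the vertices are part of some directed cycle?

A vertex is on a directed cycle iff it belongs to a strongly connected component of size ≥ 2 (or has a self-loop).
The vertices on cycles are {2, 3, 4, 5, 6, 7, 8} — 7 in total.

7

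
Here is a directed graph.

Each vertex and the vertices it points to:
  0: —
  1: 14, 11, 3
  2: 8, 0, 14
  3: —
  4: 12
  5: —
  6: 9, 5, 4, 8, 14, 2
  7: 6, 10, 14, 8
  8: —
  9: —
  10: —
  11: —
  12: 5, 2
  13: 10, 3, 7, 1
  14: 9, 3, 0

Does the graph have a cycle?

No

DFS with white/gray/black marking, starting from 11:
11 gray
11 black
0 gray
0 black
1 gray
  14 gray
    9 gray
    9 black
    3 gray
    3 black
    14→0: 0 black — skip
  14 black
  1→11: 11 black — skip
  1→3: 3 black — skip
1 black
2 gray
  8 gray
  8 black
  2→0: 0 black — skip
  2→14: 14 black — skip
2 black
4 gray
  12 gray
    5 gray
    5 black
    12→2: 2 black — skip
  12 black
4 black
6 gray
  6→9: 9 black — skip
  6→5: 5 black — skip
  6→4: 4 black — skip
  6→8: 8 black — skip
  6→14: 14 black — skip
  6→2: 2 black — skip
6 black
7 gray
  7→6: 6 black — skip
  10 gray
  10 black
  7→14: 14 black — skip
  7→8: 8 black — skip
7 black
13 gray
  13→10: 10 black — skip
  13→3: 3 black — skip
  13→7: 7 black — skip
  13→1: 1 black — skip
13 black
Every edge goes to a white or black vertex — no back edge, so the graph is acyclic.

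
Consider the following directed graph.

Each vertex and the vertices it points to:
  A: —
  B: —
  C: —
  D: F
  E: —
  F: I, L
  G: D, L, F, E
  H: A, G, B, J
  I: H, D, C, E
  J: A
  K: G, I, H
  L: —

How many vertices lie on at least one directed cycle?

5

A vertex is on a directed cycle iff it belongs to a strongly connected component of size ≥ 2 (or has a self-loop).
The vertices on cycles are {D, F, G, H, I} — 5 in total.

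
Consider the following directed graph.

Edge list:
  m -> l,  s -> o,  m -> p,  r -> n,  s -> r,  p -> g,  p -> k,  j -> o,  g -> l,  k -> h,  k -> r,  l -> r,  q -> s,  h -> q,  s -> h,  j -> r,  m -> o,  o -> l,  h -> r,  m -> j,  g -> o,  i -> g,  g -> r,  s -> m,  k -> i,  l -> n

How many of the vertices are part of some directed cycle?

6

A vertex is on a directed cycle iff it belongs to a strongly connected component of size ≥ 2 (or has a self-loop).
The vertices on cycles are {h, k, m, p, q, s} — 6 in total.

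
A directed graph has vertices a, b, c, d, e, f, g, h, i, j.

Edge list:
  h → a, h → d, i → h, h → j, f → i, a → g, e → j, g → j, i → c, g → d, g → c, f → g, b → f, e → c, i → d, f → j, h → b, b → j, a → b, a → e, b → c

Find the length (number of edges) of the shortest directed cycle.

4

For each vertex v, BFS finds the shortest path from v back to v.
The shortest such closed walk is h → b → f → i → h, length 4.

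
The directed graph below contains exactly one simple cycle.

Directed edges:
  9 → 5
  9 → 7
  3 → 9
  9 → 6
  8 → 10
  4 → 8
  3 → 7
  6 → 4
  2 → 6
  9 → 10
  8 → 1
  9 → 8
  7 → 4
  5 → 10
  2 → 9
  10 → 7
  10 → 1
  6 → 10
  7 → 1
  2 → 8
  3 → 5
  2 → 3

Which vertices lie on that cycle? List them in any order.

DFS with gray/black marking from 7:
7 gray
  4 gray
    8 gray
      1 gray
      1 black
      10 gray
        10→1: 1 black — skip
        10→7: 7 is gray → back edge
Back edge closes the cycle 7 → 4 → 8 → 10 → 7; its vertices are {4, 7, 8, 10}.

4, 7, 8, 10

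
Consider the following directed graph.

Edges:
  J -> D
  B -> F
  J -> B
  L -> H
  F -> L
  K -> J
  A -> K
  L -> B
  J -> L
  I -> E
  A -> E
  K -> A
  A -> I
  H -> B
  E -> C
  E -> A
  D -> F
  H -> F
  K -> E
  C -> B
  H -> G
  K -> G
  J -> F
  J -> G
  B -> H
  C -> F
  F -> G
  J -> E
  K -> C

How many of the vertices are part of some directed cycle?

A vertex is on a directed cycle iff it belongs to a strongly connected component of size ≥ 2 (or has a self-loop).
The vertices on cycles are {A, B, E, F, H, I, J, K, L} — 9 in total.

9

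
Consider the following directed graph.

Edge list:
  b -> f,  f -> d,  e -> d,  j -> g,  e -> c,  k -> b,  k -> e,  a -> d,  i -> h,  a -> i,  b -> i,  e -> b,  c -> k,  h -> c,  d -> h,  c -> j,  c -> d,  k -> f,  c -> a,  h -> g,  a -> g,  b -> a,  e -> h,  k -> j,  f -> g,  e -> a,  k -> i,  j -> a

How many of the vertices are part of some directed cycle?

10

A vertex is on a directed cycle iff it belongs to a strongly connected component of size ≥ 2 (or has a self-loop).
The vertices on cycles are {a, b, c, d, e, f, h, i, j, k} — 10 in total.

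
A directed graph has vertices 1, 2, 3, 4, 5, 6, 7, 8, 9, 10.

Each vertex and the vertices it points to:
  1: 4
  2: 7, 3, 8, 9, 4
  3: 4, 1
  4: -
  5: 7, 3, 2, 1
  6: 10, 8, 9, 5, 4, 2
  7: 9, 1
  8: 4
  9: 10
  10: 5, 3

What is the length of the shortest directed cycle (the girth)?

4

For each vertex v, BFS finds the shortest path from v back to v.
The shortest such closed walk is 2 → 9 → 10 → 5 → 2, length 4.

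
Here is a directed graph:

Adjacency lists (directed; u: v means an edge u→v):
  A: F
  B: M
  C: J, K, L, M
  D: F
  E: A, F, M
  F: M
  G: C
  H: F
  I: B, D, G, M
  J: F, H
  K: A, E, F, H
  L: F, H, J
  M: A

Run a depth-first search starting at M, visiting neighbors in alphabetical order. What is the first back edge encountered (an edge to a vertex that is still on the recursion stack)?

DFS from M (visiting neighbors in alphabetical order); mark gray on enter, black on exit:
M gray
  A gray
    F gray
      F→M: M is gray → back edge
First back edge: F → M.

F->M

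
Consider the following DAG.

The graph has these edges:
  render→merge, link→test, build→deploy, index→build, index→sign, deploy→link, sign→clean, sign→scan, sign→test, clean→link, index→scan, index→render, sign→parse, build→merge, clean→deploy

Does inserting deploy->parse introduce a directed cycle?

Adding deploy→parse creates a cycle iff parse can already reach deploy.
Explore from parse: no path reaches deploy. The graph stays acyclic.

No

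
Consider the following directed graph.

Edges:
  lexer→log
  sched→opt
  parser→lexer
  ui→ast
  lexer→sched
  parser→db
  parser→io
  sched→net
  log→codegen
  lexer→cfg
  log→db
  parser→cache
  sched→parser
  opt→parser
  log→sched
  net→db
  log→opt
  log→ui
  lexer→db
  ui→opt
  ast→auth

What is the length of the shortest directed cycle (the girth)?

3

For each vertex v, BFS finds the shortest path from v back to v.
The shortest such closed walk is lexer → sched → parser → lexer, length 3.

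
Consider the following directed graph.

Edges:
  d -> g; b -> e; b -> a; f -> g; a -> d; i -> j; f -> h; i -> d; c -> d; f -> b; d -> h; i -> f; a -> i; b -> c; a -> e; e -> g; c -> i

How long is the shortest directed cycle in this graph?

4

For each vertex v, BFS finds the shortest path from v back to v.
The shortest such closed walk is i → f → b → a → i, length 4.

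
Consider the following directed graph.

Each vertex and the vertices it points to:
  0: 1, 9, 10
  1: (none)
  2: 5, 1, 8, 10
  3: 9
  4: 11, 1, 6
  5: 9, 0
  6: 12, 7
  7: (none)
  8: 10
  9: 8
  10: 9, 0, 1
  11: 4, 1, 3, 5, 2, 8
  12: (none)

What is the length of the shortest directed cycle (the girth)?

2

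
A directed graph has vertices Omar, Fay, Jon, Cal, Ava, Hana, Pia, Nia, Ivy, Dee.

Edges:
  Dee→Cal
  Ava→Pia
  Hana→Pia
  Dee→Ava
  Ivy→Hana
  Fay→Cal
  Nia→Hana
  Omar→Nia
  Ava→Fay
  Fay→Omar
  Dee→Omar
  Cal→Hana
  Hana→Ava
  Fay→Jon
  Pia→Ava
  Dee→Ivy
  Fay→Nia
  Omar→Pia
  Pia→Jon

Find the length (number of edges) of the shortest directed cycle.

2

For each vertex v, BFS finds the shortest path from v back to v.
The shortest such closed walk is Ava → Pia → Ava, length 2.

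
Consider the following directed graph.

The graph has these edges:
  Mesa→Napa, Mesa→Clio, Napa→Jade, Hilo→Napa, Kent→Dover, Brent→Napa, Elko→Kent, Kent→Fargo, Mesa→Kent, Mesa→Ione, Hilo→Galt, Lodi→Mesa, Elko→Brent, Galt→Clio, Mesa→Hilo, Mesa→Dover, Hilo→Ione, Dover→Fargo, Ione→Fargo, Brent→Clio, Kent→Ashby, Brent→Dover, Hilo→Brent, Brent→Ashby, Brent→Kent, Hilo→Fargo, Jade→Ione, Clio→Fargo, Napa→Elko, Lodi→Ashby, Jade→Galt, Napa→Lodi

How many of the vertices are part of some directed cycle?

6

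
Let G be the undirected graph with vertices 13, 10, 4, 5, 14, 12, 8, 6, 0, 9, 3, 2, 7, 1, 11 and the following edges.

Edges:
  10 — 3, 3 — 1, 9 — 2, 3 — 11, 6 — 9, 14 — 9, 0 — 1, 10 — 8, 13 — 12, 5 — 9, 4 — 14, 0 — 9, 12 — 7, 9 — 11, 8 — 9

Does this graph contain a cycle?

Yes

DFS, tracking each vertex's parent; an edge to a visited non-parent vertex closes a cycle.
Start from 14:
visit 14 (parent –)
  visit 9 (parent 14)
    visit 5 (parent 9)
      5–9: parent, skip
    visit 2 (parent 9)
      2–9: parent, skip
    visit 0 (parent 9)
      0–9: parent, skip
      visit 1 (parent 0)
        visit 3 (parent 1)
          visit 11 (parent 3)
            11–9: 9 visited and ≠ parent → cycle
Cycle: 9 – 0 – 1 – 3 – 11 – 9.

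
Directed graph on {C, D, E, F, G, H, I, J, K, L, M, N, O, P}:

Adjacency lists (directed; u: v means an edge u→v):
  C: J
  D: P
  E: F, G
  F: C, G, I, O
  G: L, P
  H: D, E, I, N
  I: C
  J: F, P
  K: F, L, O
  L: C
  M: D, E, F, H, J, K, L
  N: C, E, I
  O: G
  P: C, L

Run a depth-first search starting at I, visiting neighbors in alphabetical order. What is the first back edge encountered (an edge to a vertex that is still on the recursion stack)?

DFS from I (visiting neighbors in alphabetical order); mark gray on enter, black on exit:
I gray
  C gray
    J gray
      F gray
        F→C: C is gray → back edge
First back edge: F → C.

F→C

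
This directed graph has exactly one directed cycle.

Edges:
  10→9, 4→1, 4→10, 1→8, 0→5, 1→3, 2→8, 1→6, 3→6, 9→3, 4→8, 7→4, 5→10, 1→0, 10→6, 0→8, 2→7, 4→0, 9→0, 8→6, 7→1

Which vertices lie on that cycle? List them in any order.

0, 5, 9, 10

DFS with gray/black marking from 10:
10 gray
  9 gray
    3 gray
      6 gray
      6 black
    3 black
    0 gray
      5 gray
        5→10: 10 is gray → back edge
Back edge closes the cycle 10 → 9 → 0 → 5 → 10; its vertices are {0, 5, 9, 10}.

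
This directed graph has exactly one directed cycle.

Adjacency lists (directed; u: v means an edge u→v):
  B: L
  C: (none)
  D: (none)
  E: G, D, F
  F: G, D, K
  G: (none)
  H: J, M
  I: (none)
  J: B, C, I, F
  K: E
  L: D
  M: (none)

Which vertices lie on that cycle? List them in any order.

DFS with gray/black marking from F:
F gray
  G gray
  G black
  D gray
  D black
  K gray
    E gray
      E→G: G black — skip
      E→D: D black — skip
      E→F: F is gray → back edge
Back edge closes the cycle F → K → E → F; its vertices are {E, F, K}.

E, F, K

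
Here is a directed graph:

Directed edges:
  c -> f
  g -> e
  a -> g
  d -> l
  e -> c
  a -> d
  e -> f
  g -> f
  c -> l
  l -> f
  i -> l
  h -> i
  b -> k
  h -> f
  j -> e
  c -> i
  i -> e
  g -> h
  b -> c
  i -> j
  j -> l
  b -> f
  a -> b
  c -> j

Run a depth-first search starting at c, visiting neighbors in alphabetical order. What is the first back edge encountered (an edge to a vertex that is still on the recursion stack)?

e->c

DFS from c (visiting neighbors in alphabetical order); mark gray on enter, black on exit:
c gray
  f gray
  f black
  i gray
    e gray
      e→c: c is gray → back edge
First back edge: e → c.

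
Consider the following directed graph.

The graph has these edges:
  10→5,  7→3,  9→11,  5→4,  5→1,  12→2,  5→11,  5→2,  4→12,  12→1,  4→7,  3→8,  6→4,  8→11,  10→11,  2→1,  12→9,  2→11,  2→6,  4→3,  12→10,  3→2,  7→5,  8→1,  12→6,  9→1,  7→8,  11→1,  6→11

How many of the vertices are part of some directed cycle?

A vertex is on a directed cycle iff it belongs to a strongly connected component of size ≥ 2 (or has a self-loop).
The vertices on cycles are {2, 3, 4, 5, 6, 7, 10, 12} — 8 in total.

8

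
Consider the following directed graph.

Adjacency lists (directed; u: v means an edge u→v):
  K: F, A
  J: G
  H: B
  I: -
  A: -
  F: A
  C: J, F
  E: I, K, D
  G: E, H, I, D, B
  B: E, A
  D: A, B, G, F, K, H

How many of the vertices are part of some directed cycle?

5

A vertex is on a directed cycle iff it belongs to a strongly connected component of size ≥ 2 (or has a self-loop).
The vertices on cycles are {B, D, E, G, H} — 5 in total.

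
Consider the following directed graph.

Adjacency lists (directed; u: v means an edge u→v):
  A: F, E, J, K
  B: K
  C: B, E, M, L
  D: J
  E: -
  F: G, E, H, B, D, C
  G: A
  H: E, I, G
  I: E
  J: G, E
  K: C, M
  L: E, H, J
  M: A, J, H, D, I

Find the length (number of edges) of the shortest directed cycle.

3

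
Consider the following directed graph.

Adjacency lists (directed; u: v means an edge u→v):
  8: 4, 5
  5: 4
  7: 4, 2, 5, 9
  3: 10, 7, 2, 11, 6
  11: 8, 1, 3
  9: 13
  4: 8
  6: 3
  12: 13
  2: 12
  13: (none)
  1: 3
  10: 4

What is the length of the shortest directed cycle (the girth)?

2

For each vertex v, BFS finds the shortest path from v back to v.
The shortest such closed walk is 3 → 11 → 3, length 2.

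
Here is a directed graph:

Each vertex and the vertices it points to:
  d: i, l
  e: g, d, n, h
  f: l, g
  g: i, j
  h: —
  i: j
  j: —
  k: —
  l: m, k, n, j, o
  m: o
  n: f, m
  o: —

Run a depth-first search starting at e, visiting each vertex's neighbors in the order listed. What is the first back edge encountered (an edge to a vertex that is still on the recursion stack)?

f→l

DFS from e (visiting each vertex's neighbors in the order listed); mark gray on enter, black on exit:
e gray
  g gray
    i gray
      j gray
      j black
    i black
    g→j: j black — skip
  g black
  d gray
    d→i: i black — skip
    l gray
      m gray
        o gray
        o black
      m black
      k gray
      k black
      n gray
        f gray
          f→l: l is gray → back edge
First back edge: f → l.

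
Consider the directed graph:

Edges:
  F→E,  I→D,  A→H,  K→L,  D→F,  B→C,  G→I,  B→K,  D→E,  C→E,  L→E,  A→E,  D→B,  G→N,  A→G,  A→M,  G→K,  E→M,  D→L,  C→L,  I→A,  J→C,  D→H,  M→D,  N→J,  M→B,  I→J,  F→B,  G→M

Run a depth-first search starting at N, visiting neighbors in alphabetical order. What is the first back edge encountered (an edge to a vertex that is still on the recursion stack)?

DFS from N (visiting neighbors in alphabetical order); mark gray on enter, black on exit:
N gray
  J gray
    C gray
      E gray
        M gray
          B gray
            B→C: C is gray → back edge
First back edge: B → C.

B->C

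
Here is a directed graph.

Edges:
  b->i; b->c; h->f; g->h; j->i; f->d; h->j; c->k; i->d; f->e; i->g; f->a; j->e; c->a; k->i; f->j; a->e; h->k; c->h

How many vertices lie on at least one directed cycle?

A vertex is on a directed cycle iff it belongs to a strongly connected component of size ≥ 2 (or has a self-loop).
The vertices on cycles are {f, g, h, i, j, k} — 6 in total.

6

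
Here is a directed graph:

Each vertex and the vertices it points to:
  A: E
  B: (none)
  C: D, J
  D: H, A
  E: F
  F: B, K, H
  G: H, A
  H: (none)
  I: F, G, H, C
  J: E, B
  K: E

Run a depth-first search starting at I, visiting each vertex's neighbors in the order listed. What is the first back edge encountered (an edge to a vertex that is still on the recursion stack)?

DFS from I (visiting each vertex's neighbors in the order listed); mark gray on enter, black on exit:
I gray
  F gray
    B gray
    B black
    K gray
      E gray
        E→F: F is gray → back edge
First back edge: E → F.

E->F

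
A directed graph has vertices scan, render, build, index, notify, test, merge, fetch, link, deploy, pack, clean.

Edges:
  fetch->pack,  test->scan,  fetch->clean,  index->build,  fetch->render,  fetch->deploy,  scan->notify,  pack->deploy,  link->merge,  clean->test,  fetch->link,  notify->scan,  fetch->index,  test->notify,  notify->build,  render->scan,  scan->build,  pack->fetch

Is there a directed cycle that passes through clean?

No

clean lies on a cycle iff there is a path from clean back to itself.
Exploring from clean, it never reaches itself; equivalently, its strongly connected component is a singleton.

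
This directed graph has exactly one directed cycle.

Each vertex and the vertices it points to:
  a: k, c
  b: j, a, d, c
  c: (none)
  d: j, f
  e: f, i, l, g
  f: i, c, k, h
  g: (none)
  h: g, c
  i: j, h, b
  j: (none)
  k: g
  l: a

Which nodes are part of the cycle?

b, d, f, i

DFS with gray/black marking from i:
i gray
  j gray
  j black
  h gray
    g gray
    g black
    c gray
    c black
  h black
  b gray
    b→j: j black — skip
    a gray
      k gray
        k→g: g black — skip
      k black
      a→c: c black — skip
    a black
    d gray
      d→j: j black — skip
      f gray
        f→i: i is gray → back edge
Back edge closes the cycle i → b → d → f → i; its vertices are {b, d, f, i}.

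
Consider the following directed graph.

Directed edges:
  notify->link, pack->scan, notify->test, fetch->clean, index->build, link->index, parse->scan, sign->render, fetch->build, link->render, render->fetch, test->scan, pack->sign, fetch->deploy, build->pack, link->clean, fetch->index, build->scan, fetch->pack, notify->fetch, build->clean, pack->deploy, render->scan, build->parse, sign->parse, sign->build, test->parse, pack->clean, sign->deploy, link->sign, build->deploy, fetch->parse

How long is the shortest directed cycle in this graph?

3

For each vertex v, BFS finds the shortest path from v back to v.
The shortest such closed walk is sign → build → pack → sign, length 3.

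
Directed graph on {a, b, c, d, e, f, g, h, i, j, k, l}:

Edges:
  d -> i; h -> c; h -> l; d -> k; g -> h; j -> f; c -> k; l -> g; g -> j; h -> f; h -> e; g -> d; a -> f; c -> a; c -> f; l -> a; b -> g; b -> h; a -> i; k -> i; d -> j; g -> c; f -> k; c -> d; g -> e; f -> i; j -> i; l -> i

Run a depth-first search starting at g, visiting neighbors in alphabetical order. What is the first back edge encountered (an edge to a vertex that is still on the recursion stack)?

l->g

DFS from g (visiting neighbors in alphabetical order); mark gray on enter, black on exit:
g gray
  c gray
    a gray
      f gray
        i gray
        i black
        k gray
          k→i: i black — skip
        k black
      f black
      a→i: i black — skip
    a black
    d gray
      d→i: i black — skip
      j gray
        j→f: f black — skip
        j→i: i black — skip
      j black
      d→k: k black — skip
    d black
    c→f: f black — skip
    c→k: k black — skip
  c black
  g→d: d black — skip
  e gray
  e black
  h gray
    h→c: c black — skip
    h→e: e black — skip
    h→f: f black — skip
    l gray
      l→a: a black — skip
      l→g: g is gray → back edge
First back edge: l → g.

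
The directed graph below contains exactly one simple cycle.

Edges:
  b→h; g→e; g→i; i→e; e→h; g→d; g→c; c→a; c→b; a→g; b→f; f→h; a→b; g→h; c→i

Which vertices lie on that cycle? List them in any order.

DFS with gray/black marking from g:
g gray
  d gray
  d black
  i gray
    e gray
      h gray
      h black
    e black
  i black
  c gray
    b gray
      f gray
        f→h: h black — skip
      f black
      b→h: h black — skip
    b black
    c→i: i black — skip
    a gray
      a→b: b black — skip
      a→g: g is gray → back edge
Back edge closes the cycle g → c → a → g; its vertices are {a, c, g}.

a, c, g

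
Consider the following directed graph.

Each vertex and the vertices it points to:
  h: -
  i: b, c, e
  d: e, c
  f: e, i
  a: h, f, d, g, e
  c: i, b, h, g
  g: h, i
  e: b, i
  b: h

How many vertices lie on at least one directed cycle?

A vertex is on a directed cycle iff it belongs to a strongly connected component of size ≥ 2 (or has a self-loop).
The vertices on cycles are {c, e, g, i} — 4 in total.

4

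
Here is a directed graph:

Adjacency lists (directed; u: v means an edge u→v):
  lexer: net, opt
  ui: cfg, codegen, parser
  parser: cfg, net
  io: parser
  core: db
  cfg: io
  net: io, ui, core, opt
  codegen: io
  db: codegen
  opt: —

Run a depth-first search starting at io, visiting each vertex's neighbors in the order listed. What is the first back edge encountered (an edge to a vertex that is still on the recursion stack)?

cfg->io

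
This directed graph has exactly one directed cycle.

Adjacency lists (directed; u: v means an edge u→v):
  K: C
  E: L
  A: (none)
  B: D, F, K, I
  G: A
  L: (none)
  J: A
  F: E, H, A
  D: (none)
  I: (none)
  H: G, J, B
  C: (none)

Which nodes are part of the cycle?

B, F, H

DFS with gray/black marking from B:
B gray
  D gray
  D black
  F gray
    E gray
      L gray
      L black
    E black
    H gray
      G gray
        A gray
        A black
      G black
      J gray
        J→A: A black — skip
      J black
      H→B: B is gray → back edge
Back edge closes the cycle B → F → H → B; its vertices are {B, F, H}.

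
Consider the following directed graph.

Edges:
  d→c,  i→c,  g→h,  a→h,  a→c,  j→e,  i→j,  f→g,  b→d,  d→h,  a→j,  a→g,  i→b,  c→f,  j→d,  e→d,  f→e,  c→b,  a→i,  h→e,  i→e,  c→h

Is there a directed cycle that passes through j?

No

j lies on a cycle iff there is a path from j back to itself.
Exploring from j, it never reaches itself; equivalently, its strongly connected component is a singleton.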